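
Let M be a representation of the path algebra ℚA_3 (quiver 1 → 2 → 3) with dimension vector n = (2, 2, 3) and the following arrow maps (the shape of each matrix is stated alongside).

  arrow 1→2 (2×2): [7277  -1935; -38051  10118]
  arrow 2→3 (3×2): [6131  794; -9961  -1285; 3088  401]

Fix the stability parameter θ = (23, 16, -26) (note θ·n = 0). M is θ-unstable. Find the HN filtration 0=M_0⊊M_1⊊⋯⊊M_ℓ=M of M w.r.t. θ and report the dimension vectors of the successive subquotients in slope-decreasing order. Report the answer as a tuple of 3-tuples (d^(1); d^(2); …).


Interval decomposition of M: I[1,3]^2, I[3,3].
HN type (ℓ=2): μ^(1)=13/3; μ^(2)=-26

((2, 2, 2); (0, 0, 1))


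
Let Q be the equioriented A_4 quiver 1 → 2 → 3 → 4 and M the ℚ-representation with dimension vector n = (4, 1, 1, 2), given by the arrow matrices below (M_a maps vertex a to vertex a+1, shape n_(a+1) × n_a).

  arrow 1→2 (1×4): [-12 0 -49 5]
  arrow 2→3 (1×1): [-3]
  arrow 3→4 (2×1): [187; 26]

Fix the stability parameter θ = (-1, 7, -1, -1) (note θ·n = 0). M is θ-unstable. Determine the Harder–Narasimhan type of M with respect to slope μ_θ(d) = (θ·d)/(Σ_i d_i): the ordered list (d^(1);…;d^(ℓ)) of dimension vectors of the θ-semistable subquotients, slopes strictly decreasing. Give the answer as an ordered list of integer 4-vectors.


Interval decomposition of M: I[1,1]^3, I[1,4], I[4,4].
HN type (ℓ=2): μ^(1)=5/3; μ^(2)=-1

((0, 1, 1, 1); (4, 0, 0, 1))


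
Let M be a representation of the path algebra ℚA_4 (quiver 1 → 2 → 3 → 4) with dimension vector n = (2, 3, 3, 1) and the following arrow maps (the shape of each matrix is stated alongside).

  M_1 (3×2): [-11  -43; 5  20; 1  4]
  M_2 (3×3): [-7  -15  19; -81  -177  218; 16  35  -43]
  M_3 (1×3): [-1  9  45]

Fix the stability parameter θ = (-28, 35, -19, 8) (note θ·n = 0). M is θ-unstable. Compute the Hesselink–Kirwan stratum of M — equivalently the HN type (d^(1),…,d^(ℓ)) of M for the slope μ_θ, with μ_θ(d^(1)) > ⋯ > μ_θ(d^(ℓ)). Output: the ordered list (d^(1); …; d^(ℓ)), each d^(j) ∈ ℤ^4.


Barcode: M ≅ I[1,3], I[1,4], I[2,3]. HN layers by μ_θ (2 steps, strictly decreasing):
  μ^(1)=8; μ^(2)=-28

((0, 3, 3, 1); (2, 0, 0, 0))


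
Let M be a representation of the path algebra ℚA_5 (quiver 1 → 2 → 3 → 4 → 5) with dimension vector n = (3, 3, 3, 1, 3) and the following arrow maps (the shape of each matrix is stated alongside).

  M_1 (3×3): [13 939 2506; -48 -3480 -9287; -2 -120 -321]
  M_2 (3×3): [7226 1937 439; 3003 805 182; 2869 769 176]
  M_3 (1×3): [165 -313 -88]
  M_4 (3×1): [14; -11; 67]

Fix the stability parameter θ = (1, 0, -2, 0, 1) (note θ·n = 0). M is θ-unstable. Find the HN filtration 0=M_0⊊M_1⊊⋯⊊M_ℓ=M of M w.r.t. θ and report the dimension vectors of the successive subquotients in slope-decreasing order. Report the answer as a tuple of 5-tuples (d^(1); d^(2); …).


Interval decomposition of M: I[1,2], I[1,3], I[1,5], I[3,3], I[5,5]^2.
HN type (ℓ=5): μ^(1)=1; μ^(2)=1/2; μ^(3)=0; μ^(4)=-1/3; μ^(5)=-2

((0, 0, 0, 0, 3); (1, 1, 0, 0, 0); (0, 0, 0, 1, 0); (2, 2, 2, 0, 0); (0, 0, 1, 0, 0))


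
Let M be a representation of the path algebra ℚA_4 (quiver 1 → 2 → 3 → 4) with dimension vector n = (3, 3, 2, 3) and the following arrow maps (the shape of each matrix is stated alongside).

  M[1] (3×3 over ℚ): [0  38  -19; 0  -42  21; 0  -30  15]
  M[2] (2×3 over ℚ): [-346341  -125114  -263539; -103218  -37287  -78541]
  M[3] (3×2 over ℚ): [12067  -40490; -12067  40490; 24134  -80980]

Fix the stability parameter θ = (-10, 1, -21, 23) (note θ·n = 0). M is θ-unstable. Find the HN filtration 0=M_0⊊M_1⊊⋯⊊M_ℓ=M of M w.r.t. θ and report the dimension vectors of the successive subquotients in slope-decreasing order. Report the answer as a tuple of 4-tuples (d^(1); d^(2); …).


Barcode: M ≅ I[1,1]^2, I[1,2], I[2,3], I[2,4], I[4,4]^2. HN layers by μ_θ (3 steps, strictly decreasing):
  μ^(1)=23; μ^(2)=1; μ^(3)=-10

((0, 0, 0, 3); (0, 1, 0, 0); (3, 2, 2, 0))


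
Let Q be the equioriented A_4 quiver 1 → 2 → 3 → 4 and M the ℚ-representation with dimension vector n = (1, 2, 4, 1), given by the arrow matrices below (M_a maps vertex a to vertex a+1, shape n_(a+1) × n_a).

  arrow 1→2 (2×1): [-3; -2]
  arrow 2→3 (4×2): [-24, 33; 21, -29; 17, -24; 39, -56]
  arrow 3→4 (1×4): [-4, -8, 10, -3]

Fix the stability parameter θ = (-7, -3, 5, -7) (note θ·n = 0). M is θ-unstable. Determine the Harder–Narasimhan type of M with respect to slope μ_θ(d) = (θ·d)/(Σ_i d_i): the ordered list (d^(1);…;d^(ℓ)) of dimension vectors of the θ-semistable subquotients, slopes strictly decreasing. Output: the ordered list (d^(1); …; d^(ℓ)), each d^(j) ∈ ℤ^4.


Interval decomposition of M: I[1,4], I[2,3], I[3,3]^2.
HN type (ℓ=4): μ^(1)=5; μ^(2)=-1; μ^(3)=-3; μ^(4)=-7

((0, 0, 3, 0); (0, 0, 1, 1); (0, 2, 0, 0); (1, 0, 0, 0))


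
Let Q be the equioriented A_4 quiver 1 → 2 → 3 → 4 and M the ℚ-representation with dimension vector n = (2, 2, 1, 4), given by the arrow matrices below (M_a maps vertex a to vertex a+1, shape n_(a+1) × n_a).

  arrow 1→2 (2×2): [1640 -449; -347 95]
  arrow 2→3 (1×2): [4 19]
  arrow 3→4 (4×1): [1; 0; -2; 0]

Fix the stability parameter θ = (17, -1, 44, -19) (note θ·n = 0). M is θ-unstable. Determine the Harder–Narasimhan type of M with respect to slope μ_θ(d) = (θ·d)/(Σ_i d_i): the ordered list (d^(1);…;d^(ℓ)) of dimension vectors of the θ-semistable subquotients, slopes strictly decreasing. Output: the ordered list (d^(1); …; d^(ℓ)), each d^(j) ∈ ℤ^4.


Via rank(M_{q-1}∘⋯∘M_p): M ≅ I[1,2], I[1,4], I[4,4]^3.
μ_θ-semistable layers: μ^(1)=25/2; μ^(2)=8; μ^(3)=-19

((0, 0, 1, 1); (2, 2, 0, 0); (0, 0, 0, 3))


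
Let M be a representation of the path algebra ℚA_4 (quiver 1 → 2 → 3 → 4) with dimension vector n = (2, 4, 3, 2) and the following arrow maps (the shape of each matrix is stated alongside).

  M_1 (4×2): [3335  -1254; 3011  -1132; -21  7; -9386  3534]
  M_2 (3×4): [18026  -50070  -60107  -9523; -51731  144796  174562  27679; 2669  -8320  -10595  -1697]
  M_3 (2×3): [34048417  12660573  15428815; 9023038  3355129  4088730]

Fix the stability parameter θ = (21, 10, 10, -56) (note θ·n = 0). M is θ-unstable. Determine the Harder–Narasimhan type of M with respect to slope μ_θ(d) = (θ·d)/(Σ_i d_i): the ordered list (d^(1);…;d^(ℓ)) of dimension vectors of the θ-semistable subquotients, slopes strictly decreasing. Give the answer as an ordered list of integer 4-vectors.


Via rank(M_{q-1}∘⋯∘M_p): M ≅ I[1,3], I[1,4], I[2,2], I[2,4].
μ_θ-semistable layers: μ^(1)=41/3; μ^(2)=10; μ^(3)=-15/4; μ^(4)=-12

((1, 1, 1, 0); (0, 1, 0, 0); (1, 1, 1, 1); (0, 1, 1, 1))


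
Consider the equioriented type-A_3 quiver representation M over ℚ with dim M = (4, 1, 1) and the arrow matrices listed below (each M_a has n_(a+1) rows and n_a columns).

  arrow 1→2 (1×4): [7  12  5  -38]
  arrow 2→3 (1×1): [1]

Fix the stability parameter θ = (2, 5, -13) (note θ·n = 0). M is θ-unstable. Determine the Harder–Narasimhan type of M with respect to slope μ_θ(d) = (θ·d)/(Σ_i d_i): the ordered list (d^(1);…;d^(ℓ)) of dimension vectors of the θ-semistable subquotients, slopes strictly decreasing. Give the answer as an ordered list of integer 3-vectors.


Via rank(M_{q-1}∘⋯∘M_p): M ≅ I[1,1]^3, I[1,3].
μ_θ-semistable layers: μ^(1)=2; μ^(2)=-2

((3, 0, 0); (1, 1, 1))


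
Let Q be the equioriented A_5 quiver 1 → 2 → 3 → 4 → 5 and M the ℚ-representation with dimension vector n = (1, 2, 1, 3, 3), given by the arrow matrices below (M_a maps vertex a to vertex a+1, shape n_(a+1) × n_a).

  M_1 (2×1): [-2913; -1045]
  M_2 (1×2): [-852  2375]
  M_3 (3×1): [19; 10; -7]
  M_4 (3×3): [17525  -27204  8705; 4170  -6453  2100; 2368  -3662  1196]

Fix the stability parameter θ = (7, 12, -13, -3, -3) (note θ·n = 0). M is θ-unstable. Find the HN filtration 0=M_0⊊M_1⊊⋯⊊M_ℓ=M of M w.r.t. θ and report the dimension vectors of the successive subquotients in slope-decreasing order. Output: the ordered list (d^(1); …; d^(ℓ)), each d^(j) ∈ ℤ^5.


Via rank(M_{q-1}∘⋯∘M_p): M ≅ I[1,4], I[2,2], I[4,5]^2, I[5,5].
μ_θ-semistable layers: μ^(1)=12; μ^(2)=3/4; μ^(3)=-3

((0, 1, 0, 0, 0); (1, 1, 1, 1, 0); (0, 0, 0, 2, 3))


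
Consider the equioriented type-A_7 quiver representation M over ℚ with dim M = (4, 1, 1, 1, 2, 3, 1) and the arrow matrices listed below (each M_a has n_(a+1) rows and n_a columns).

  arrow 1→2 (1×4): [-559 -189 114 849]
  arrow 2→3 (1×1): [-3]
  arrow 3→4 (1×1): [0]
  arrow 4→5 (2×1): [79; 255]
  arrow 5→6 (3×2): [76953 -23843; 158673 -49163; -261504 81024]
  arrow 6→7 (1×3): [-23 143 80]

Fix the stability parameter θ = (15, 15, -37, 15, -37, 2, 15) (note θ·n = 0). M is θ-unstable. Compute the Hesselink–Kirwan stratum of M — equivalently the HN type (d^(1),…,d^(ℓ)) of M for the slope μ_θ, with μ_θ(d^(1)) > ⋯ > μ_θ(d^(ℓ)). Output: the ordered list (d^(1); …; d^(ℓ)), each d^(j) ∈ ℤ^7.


Via rank(M_{q-1}∘⋯∘M_p): M ≅ I[1,1]^3, I[1,3], I[4,6], I[5,5], I[6,6], I[6,7].
μ_θ-semistable layers: μ^(1)=15; μ^(2)=2; μ^(3)=-7/3; μ^(4)=-11; μ^(5)=-37

((3, 0, 0, 0, 0, 0, 1); (0, 0, 0, 0, 0, 3, 0); (1, 1, 1, 0, 0, 0, 0); (0, 0, 0, 1, 1, 0, 0); (0, 0, 0, 0, 1, 0, 0))


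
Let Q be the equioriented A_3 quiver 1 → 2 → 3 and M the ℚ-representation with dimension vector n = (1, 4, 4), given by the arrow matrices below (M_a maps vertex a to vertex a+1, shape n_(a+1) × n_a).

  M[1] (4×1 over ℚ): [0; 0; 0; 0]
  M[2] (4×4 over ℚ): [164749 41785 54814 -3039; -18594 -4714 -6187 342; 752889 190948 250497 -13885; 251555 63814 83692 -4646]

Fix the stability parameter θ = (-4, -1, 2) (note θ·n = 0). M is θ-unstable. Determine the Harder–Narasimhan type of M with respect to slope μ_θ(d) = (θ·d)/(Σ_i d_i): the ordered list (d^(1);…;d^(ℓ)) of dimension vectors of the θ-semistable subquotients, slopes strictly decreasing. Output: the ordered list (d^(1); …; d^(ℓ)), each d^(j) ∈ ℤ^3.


Barcode: M ≅ I[1,1], I[2,3]^4. HN layers by μ_θ (3 steps, strictly decreasing):
  μ^(1)=2; μ^(2)=-1; μ^(3)=-4

((0, 0, 4); (0, 4, 0); (1, 0, 0))


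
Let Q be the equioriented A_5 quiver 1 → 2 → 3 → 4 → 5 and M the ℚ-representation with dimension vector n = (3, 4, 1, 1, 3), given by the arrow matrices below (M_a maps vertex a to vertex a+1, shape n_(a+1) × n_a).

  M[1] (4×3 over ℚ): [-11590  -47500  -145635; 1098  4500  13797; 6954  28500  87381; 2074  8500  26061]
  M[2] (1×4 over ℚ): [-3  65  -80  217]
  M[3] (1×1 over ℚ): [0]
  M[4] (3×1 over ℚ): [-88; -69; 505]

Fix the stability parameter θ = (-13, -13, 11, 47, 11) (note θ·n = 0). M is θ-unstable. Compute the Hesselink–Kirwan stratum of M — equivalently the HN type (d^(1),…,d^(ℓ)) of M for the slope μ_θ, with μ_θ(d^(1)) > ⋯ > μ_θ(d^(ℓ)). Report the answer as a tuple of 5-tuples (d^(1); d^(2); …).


Barcode: M ≅ I[1,1]^2, I[1,3], I[2,2]^3, I[4,5], I[5,5]^2. HN layers by μ_θ (3 steps, strictly decreasing):
  μ^(1)=29; μ^(2)=11; μ^(3)=-13

((0, 0, 0, 1, 1); (0, 0, 1, 0, 2); (3, 4, 0, 0, 0))


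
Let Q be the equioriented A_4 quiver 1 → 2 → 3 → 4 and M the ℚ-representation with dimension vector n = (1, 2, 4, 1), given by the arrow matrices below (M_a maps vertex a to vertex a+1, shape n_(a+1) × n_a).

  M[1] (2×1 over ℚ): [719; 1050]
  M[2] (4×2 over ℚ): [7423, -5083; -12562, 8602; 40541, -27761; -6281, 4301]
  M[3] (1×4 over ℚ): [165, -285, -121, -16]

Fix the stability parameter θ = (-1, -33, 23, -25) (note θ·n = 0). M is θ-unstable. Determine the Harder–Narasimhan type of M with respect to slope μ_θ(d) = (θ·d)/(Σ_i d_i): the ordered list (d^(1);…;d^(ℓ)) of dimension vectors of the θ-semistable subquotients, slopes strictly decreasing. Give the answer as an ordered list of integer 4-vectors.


Via rank(M_{q-1}∘⋯∘M_p): M ≅ I[1,3], I[2,2], I[3,3]^2, I[3,4].
μ_θ-semistable layers: μ^(1)=23; μ^(2)=-1; μ^(3)=-17; μ^(4)=-33

((0, 0, 3, 0); (0, 0, 1, 1); (1, 1, 0, 0); (0, 1, 0, 0))


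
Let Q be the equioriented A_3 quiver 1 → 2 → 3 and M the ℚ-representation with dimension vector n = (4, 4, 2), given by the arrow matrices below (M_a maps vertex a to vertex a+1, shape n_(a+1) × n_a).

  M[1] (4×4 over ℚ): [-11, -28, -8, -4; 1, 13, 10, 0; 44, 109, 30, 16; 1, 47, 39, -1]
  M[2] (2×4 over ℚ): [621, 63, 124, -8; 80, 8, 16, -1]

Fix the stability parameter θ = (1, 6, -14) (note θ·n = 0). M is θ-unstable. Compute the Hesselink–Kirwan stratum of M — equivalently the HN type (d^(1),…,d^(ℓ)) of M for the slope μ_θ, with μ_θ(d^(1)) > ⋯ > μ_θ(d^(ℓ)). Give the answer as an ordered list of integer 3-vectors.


Barcode: M ≅ I[1,1], I[1,2], I[1,3]^2, I[2,2]. HN layers by μ_θ (3 steps, strictly decreasing):
  μ^(1)=6; μ^(2)=1; μ^(3)=-7/3

((0, 2, 0); (2, 0, 0); (2, 2, 2))


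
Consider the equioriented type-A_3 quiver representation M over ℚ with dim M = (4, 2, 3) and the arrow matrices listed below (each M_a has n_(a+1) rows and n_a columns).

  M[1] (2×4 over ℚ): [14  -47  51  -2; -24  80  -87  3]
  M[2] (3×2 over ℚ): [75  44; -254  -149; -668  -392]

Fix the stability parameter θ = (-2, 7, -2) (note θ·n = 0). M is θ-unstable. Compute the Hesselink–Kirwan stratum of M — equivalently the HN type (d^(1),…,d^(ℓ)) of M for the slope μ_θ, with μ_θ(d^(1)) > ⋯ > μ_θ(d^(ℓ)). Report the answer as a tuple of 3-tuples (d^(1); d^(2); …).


Barcode: M ≅ I[1,1]^2, I[1,3]^2, I[3,3]. HN layers by μ_θ (2 steps, strictly decreasing):
  μ^(1)=5/2; μ^(2)=-2

((0, 2, 2); (4, 0, 1))


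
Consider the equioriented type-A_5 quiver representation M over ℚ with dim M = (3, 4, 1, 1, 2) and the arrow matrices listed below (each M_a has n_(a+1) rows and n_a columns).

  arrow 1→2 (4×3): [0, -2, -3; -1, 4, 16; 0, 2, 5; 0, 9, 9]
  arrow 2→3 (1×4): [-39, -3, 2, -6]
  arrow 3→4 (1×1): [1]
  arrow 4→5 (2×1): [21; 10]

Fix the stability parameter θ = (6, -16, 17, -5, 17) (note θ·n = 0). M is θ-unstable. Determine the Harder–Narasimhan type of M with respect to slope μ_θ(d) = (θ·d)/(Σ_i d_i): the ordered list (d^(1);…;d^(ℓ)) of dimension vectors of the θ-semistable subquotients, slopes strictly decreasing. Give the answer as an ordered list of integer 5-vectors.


Barcode: M ≅ I[1,2]^2, I[1,5], I[2,2], I[5,5]. HN layers by μ_θ (4 steps, strictly decreasing):
  μ^(1)=17; μ^(2)=6; μ^(3)=-5; μ^(4)=-16

((0, 0, 0, 0, 2); (0, 0, 1, 1, 0); (3, 3, 0, 0, 0); (0, 1, 0, 0, 0))


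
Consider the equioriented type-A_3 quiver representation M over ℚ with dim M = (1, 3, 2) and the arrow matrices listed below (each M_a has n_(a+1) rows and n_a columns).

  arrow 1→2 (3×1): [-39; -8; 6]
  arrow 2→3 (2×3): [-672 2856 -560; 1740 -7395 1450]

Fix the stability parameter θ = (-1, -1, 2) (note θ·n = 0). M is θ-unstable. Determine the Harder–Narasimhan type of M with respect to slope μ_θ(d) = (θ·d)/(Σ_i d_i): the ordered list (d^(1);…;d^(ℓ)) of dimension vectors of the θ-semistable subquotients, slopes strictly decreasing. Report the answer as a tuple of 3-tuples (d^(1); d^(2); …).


Via rank(M_{q-1}∘⋯∘M_p): M ≅ I[1,2], I[2,2], I[2,3], I[3,3].
μ_θ-semistable layers: μ^(1)=2; μ^(2)=-1

((0, 0, 2); (1, 3, 0))


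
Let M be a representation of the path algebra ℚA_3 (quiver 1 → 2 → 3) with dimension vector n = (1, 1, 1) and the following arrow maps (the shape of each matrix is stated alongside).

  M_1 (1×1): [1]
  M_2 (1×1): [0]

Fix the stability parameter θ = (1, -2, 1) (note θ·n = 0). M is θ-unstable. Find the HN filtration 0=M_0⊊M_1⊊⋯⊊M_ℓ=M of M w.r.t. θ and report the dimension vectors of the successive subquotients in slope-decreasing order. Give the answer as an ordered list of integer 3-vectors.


Barcode: M ≅ I[1,2], I[3,3]. HN layers by μ_θ (2 steps, strictly decreasing):
  μ^(1)=1; μ^(2)=-1/2

((0, 0, 1); (1, 1, 0))


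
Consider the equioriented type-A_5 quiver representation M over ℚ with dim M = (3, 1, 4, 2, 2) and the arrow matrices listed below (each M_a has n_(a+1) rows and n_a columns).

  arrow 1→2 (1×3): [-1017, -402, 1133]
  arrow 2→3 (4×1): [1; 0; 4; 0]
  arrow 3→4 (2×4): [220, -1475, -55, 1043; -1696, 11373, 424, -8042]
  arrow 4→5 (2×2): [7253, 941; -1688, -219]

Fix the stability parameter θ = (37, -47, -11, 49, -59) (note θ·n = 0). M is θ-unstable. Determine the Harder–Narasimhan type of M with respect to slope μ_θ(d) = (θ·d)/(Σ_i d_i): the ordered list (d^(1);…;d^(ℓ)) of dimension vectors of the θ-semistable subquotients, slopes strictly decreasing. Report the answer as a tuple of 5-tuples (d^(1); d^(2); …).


Barcode: M ≅ I[1,1]^2, I[1,3], I[3,3], I[3,5]^2. HN layers by μ_θ (4 steps, strictly decreasing):
  μ^(1)=37; μ^(2)=-5; μ^(3)=-7; μ^(4)=-11

((2, 0, 0, 0, 0); (0, 0, 0, 2, 2); (1, 1, 1, 0, 0); (0, 0, 3, 0, 0))


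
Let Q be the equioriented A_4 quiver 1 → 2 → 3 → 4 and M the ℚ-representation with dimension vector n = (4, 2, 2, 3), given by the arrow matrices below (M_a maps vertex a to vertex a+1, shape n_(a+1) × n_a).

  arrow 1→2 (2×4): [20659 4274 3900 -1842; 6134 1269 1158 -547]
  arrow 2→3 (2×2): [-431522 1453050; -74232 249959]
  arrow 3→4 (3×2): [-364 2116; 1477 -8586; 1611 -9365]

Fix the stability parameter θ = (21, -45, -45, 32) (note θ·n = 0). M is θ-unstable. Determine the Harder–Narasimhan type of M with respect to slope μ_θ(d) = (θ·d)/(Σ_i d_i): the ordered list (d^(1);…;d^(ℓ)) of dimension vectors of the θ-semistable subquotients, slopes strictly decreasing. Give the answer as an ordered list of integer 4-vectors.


Barcode: M ≅ I[1,1]^2, I[1,4]^2, I[4,4]. HN layers by μ_θ (3 steps, strictly decreasing):
  μ^(1)=32; μ^(2)=21; μ^(3)=-23

((0, 0, 0, 3); (2, 0, 0, 0); (2, 2, 2, 0))


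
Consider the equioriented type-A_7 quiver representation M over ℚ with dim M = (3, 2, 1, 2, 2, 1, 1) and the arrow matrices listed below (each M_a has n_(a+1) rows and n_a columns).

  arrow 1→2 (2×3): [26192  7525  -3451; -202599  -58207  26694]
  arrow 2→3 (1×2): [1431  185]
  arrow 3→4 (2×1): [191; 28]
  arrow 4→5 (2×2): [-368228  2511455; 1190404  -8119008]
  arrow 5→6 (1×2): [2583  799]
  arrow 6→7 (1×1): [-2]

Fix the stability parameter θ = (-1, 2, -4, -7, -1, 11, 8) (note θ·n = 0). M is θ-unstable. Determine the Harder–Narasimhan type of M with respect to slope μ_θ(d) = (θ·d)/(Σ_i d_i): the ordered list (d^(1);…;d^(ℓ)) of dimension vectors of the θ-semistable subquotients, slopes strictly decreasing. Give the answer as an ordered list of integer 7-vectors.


Interval decomposition of M: I[1,1], I[1,2], I[1,7], I[4,5].
HN type (ℓ=5): μ^(1)=19/2; μ^(2)=2; μ^(3)=-1; μ^(4)=-5/2; μ^(5)=-7

((0, 0, 0, 0, 0, 1, 1); (0, 1, 0, 0, 0, 0, 0); (2, 0, 0, 0, 2, 0, 0); (1, 1, 1, 1, 0, 0, 0); (0, 0, 0, 1, 0, 0, 0))


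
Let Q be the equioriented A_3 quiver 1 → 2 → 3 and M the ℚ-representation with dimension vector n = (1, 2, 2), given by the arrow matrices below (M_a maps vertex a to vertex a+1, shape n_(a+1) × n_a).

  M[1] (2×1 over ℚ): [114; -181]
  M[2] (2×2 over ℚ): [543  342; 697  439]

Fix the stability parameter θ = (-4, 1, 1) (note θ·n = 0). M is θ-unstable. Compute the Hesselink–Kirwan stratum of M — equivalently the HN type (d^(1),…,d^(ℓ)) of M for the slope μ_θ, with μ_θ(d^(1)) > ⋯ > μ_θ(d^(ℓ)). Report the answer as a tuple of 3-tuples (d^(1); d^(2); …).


Interval decomposition of M: I[1,3], I[2,3].
HN type (ℓ=2): μ^(1)=1; μ^(2)=-4

((0, 2, 2); (1, 0, 0))


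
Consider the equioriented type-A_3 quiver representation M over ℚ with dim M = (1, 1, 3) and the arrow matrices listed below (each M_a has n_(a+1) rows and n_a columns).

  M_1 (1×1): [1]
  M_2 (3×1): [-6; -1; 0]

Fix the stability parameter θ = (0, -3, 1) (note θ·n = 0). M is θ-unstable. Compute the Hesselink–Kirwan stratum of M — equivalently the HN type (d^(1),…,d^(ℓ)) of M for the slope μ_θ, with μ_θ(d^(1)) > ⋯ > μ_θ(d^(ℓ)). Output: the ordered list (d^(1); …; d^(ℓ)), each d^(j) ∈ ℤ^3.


Interval decomposition of M: I[1,3], I[3,3]^2.
HN type (ℓ=2): μ^(1)=1; μ^(2)=-3/2

((0, 0, 3); (1, 1, 0))


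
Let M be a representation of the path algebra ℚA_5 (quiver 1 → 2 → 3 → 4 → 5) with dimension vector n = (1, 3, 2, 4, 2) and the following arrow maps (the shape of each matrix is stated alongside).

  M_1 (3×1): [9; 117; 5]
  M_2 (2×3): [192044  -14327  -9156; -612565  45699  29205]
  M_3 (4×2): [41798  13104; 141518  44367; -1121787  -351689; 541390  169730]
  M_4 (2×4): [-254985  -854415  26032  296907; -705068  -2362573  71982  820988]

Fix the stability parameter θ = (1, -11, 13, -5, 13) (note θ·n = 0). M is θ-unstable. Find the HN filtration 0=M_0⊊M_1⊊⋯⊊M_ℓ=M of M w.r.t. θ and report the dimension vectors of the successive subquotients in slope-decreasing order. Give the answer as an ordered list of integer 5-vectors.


Interval decomposition of M: I[1,5], I[2,2], I[2,5], I[4,4]^2.
HN type (ℓ=4): μ^(1)=13; μ^(2)=4; μ^(3)=-5; μ^(4)=-11

((0, 0, 0, 0, 2); (0, 0, 2, 2, 0); (1, 1, 0, 2, 0); (0, 2, 0, 0, 0))


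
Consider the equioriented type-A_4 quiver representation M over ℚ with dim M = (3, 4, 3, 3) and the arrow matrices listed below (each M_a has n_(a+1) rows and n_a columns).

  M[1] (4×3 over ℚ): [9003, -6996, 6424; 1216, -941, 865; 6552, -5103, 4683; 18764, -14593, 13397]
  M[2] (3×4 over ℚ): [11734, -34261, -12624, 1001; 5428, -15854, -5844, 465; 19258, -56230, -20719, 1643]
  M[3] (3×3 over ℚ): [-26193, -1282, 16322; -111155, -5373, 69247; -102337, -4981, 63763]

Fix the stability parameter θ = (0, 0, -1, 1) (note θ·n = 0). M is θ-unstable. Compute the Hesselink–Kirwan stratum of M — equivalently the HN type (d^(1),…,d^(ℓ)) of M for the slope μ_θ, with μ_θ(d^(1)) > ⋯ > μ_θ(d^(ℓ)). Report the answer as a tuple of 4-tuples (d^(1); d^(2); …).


Via rank(M_{q-1}∘⋯∘M_p): M ≅ I[1,1], I[1,4]^2, I[2,2], I[2,4].
μ_θ-semistable layers: μ^(1)=1; μ^(2)=0; μ^(3)=-1/3; μ^(4)=-1/2

((0, 0, 0, 3); (1, 1, 0, 0); (2, 2, 2, 0); (0, 1, 1, 0))


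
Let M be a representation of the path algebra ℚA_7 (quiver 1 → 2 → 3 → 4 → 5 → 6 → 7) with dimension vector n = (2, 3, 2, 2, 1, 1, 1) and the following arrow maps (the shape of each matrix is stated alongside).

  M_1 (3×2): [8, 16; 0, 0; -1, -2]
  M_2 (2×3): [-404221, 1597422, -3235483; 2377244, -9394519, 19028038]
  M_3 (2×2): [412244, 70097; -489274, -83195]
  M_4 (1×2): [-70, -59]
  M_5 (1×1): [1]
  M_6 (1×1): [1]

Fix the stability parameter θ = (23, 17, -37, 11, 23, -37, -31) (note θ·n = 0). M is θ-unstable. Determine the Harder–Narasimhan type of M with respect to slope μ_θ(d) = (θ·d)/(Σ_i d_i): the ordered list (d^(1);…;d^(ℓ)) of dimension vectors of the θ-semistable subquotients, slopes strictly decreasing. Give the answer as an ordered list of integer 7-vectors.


Via rank(M_{q-1}∘⋯∘M_p): M ≅ I[1,1], I[1,4], I[2,2], I[2,7].
μ_θ-semistable layers: μ^(1)=23; μ^(2)=17; μ^(3)=11; μ^(4)=1; μ^(5)=-17/2; μ^(6)=-10

((1, 0, 0, 0, 0, 0, 0); (0, 1, 0, 0, 0, 0, 0); (0, 0, 0, 1, 0, 0, 0); (1, 1, 1, 0, 0, 0, 0); (0, 0, 0, 1, 1, 1, 1); (0, 1, 1, 0, 0, 0, 0))


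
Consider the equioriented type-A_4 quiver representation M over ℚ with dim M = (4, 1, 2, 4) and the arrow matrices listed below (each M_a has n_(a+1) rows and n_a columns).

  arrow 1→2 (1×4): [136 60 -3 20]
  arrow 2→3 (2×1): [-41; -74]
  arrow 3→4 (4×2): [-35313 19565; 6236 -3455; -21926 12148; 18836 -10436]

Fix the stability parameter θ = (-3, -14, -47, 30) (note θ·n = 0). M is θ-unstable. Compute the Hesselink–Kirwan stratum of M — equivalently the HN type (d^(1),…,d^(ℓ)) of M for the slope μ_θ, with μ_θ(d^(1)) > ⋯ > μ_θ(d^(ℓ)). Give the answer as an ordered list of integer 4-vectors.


Barcode: M ≅ I[1,1]^3, I[1,4], I[3,4], I[4,4]^2. HN layers by μ_θ (4 steps, strictly decreasing):
  μ^(1)=30; μ^(2)=-3; μ^(3)=-64/3; μ^(4)=-47

((0, 0, 0, 4); (3, 0, 0, 0); (1, 1, 1, 0); (0, 0, 1, 0))


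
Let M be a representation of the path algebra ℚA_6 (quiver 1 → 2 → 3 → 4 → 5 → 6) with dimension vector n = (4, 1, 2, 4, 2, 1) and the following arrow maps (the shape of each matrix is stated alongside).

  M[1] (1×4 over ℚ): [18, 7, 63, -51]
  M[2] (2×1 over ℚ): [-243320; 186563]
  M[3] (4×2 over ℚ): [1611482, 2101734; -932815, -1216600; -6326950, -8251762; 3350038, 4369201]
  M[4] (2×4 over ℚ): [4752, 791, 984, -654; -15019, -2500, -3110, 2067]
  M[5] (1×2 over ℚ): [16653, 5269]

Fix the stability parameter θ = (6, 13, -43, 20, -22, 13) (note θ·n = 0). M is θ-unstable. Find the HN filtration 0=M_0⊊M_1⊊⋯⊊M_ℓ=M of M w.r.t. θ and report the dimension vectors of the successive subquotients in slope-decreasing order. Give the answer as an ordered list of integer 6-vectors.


Interval decomposition of M: I[1,1]^3, I[1,6], I[3,5], I[4,4]^2.
HN type (ℓ=6): μ^(1)=20; μ^(2)=13; μ^(3)=6; μ^(4)=-1; μ^(5)=-8; μ^(6)=-43

((0, 0, 0, 2, 0, 0); (0, 0, 0, 0, 0, 1); (3, 0, 0, 0, 0, 0); (0, 0, 0, 2, 2, 0); (1, 1, 1, 0, 0, 0); (0, 0, 1, 0, 0, 0))


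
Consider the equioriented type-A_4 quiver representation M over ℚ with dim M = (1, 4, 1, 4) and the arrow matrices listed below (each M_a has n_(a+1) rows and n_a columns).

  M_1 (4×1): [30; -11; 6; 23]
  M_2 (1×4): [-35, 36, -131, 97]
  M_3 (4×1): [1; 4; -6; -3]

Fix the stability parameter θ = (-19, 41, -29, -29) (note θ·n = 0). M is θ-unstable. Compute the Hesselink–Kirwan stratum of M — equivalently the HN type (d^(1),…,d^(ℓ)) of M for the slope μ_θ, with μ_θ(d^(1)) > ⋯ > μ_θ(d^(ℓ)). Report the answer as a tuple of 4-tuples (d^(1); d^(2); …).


Interval decomposition of M: I[1,4], I[2,2]^3, I[4,4]^3.
HN type (ℓ=4): μ^(1)=41; μ^(2)=-17/3; μ^(3)=-19; μ^(4)=-29

((0, 3, 0, 0); (0, 1, 1, 1); (1, 0, 0, 0); (0, 0, 0, 3))


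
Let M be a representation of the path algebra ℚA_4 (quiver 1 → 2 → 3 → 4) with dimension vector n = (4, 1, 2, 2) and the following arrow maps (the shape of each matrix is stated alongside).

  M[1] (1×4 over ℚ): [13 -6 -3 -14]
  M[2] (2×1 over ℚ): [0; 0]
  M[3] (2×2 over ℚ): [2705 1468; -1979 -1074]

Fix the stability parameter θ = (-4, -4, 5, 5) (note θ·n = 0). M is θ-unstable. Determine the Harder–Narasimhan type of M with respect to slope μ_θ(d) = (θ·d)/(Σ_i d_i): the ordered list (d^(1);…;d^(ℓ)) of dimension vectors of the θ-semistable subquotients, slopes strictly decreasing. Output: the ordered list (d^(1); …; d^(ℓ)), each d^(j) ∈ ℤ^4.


Barcode: M ≅ I[1,1]^3, I[1,2], I[3,4]^2. HN layers by μ_θ (2 steps, strictly decreasing):
  μ^(1)=5; μ^(2)=-4

((0, 0, 2, 2); (4, 1, 0, 0))


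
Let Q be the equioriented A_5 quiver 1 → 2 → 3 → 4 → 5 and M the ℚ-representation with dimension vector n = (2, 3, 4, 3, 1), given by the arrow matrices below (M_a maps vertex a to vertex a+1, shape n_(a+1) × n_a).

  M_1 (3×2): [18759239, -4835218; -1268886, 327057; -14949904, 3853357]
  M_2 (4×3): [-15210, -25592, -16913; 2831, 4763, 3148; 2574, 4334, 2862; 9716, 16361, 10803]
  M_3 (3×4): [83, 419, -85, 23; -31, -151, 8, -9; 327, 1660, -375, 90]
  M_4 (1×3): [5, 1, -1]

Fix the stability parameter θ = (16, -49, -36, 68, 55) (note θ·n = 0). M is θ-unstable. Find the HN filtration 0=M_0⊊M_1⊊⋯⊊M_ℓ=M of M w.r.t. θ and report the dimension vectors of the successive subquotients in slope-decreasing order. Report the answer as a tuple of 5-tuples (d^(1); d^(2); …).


Interval decomposition of M: I[1,4], I[1,5], I[2,3], I[3,4].
HN type (ℓ=5): μ^(1)=68; μ^(2)=123/2; μ^(3)=-23; μ^(4)=-36; μ^(5)=-49

((0, 0, 0, 2, 0); (0, 0, 0, 1, 1); (2, 2, 2, 0, 0); (0, 0, 2, 0, 0); (0, 1, 0, 0, 0))


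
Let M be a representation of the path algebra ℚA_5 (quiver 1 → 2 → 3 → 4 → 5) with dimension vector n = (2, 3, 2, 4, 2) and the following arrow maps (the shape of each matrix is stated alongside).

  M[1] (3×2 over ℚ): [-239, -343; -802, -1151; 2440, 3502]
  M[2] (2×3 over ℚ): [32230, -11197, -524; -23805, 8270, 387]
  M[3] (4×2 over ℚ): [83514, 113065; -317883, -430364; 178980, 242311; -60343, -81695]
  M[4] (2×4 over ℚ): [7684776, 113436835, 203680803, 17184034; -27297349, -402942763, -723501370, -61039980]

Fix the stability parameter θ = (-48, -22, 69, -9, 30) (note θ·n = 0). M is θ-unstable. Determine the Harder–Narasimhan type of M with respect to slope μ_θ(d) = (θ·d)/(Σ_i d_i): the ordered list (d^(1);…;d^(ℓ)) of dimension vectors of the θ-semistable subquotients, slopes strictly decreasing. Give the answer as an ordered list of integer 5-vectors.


Interval decomposition of M: I[1,4], I[1,5], I[2,2], I[4,4], I[4,5].
HN type (ℓ=4): μ^(1)=30; μ^(2)=-9; μ^(3)=-22; μ^(4)=-48

((0, 0, 2, 2, 2); (0, 0, 0, 2, 0); (0, 3, 0, 0, 0); (2, 0, 0, 0, 0))


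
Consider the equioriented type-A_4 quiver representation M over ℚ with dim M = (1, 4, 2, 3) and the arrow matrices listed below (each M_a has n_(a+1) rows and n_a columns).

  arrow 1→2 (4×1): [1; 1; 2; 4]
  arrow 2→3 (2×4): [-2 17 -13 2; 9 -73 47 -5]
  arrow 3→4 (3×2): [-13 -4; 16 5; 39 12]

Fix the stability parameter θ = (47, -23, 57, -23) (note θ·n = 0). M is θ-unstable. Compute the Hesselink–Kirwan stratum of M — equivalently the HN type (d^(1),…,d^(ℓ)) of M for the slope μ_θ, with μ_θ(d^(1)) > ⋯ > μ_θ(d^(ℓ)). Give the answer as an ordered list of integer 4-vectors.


Barcode: M ≅ I[1,4], I[2,2]^2, I[2,4], I[4,4]. HN layers by μ_θ (3 steps, strictly decreasing):
  μ^(1)=17; μ^(2)=12; μ^(3)=-23

((0, 0, 2, 2); (1, 1, 0, 0); (0, 3, 0, 1))


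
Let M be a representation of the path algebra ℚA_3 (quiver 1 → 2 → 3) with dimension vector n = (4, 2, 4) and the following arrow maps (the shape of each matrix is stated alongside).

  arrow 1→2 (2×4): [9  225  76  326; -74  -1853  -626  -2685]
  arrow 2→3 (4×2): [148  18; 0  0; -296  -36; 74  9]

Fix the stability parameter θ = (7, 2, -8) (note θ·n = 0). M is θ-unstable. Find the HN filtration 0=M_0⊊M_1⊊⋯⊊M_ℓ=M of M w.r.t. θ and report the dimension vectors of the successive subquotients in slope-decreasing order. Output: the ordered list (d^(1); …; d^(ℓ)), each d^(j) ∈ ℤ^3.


Interval decomposition of M: I[1,1]^2, I[1,2], I[1,3], I[3,3]^3.
HN type (ℓ=4): μ^(1)=7; μ^(2)=9/2; μ^(3)=1/3; μ^(4)=-8

((2, 0, 0); (1, 1, 0); (1, 1, 1); (0, 0, 3))


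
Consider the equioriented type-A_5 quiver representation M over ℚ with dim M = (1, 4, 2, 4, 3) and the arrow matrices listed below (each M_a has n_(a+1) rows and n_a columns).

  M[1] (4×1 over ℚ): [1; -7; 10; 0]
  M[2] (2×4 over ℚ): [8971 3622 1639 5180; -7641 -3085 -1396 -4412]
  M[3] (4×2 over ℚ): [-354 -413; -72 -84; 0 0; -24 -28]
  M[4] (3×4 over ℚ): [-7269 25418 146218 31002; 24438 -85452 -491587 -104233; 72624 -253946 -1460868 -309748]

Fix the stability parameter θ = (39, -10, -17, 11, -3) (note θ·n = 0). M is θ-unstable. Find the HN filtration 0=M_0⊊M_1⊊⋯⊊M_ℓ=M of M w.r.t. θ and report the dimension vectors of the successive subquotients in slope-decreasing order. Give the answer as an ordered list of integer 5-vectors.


Interval decomposition of M: I[1,3], I[2,2]^2, I[2,5], I[4,4], I[4,5]^2.
HN type (ℓ=4): μ^(1)=11; μ^(2)=4; μ^(3)=-10; μ^(4)=-27/2

((0, 0, 0, 1, 0); (1, 1, 1, 3, 3); (0, 2, 0, 0, 0); (0, 1, 1, 0, 0))


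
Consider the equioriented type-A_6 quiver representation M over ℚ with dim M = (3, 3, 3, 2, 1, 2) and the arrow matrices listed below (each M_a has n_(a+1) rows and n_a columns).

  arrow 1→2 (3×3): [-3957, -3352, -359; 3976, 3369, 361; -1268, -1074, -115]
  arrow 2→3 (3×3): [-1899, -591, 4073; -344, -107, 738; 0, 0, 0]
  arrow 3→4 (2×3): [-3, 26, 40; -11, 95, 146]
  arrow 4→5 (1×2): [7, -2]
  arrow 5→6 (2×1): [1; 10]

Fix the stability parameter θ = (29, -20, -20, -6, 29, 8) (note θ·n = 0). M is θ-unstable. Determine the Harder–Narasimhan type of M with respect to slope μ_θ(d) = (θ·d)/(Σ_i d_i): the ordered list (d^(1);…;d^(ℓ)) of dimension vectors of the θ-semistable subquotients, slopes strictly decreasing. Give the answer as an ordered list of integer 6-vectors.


Via rank(M_{q-1}∘⋯∘M_p): M ≅ I[1,2], I[1,4], I[1,6], I[3,3], I[6,6].
μ_θ-semistable layers: μ^(1)=37/2; μ^(2)=8; μ^(3)=9/2; μ^(4)=-17/4; μ^(5)=-20

((0, 0, 0, 0, 1, 1); (0, 0, 0, 0, 0, 1); (1, 1, 0, 0, 0, 0); (2, 2, 2, 2, 0, 0); (0, 0, 1, 0, 0, 0))


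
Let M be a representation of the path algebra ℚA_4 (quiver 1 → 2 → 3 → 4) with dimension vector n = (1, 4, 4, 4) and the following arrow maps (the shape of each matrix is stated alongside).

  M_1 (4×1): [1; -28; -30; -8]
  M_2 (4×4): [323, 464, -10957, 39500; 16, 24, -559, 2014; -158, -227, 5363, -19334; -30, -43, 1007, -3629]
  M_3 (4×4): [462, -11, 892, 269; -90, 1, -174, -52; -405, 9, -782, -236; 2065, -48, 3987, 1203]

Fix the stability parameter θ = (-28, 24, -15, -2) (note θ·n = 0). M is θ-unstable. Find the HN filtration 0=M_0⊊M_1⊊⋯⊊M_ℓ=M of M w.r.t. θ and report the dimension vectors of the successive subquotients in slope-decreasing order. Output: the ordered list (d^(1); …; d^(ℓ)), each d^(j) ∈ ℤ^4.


Via rank(M_{q-1}∘⋯∘M_p): M ≅ I[1,4], I[2,4]^3.
μ_θ-semistable layers: μ^(1)=7/3; μ^(2)=-28

((0, 4, 4, 4); (1, 0, 0, 0))


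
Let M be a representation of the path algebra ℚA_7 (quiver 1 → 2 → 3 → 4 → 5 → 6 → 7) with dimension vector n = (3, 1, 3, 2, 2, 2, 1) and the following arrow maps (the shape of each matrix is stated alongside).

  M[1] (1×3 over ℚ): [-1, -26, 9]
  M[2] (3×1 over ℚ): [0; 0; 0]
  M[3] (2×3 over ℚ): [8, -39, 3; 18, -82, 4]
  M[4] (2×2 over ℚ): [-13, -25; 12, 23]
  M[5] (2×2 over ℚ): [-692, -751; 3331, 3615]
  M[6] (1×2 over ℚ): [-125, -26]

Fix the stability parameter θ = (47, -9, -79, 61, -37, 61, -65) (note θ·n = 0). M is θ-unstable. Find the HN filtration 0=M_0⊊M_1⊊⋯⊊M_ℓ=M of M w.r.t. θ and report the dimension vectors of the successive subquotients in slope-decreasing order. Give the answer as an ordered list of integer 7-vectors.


Barcode: M ≅ I[1,1]^2, I[1,2], I[3,3], I[3,6], I[3,7]. HN layers by μ_θ (6 steps, strictly decreasing):
  μ^(1)=61; μ^(2)=47; μ^(3)=19; μ^(4)=12; μ^(5)=5; μ^(6)=-79

((0, 0, 0, 0, 0, 1, 0); (2, 0, 0, 0, 0, 0, 0); (1, 1, 0, 0, 0, 0, 0); (0, 0, 0, 1, 1, 0, 0); (0, 0, 0, 1, 1, 1, 1); (0, 0, 3, 0, 0, 0, 0))


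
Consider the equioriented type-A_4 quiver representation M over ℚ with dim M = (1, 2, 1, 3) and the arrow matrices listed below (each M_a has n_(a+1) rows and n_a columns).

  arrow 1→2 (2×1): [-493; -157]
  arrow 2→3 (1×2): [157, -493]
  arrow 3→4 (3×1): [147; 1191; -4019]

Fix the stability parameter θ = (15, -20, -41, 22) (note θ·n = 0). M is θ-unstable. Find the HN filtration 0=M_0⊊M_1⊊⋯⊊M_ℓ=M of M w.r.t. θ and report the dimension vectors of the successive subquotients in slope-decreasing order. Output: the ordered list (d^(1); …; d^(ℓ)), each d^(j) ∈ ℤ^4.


Interval decomposition of M: I[1,2], I[2,4], I[4,4]^2.
HN type (ℓ=3): μ^(1)=22; μ^(2)=-5/2; μ^(3)=-61/2

((0, 0, 0, 3); (1, 1, 0, 0); (0, 1, 1, 0))


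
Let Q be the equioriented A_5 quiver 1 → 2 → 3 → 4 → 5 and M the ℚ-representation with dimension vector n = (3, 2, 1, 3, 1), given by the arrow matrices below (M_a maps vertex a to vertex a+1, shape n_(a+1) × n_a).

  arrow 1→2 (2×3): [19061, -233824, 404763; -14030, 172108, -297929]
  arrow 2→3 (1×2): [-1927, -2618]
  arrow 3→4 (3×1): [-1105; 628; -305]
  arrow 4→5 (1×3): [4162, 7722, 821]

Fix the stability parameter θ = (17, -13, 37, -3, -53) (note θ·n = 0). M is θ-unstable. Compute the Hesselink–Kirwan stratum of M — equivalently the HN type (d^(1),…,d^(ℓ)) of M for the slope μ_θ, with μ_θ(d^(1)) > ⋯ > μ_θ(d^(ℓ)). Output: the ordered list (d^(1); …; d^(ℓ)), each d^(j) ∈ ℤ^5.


Interval decomposition of M: I[1,1], I[1,2], I[1,5], I[4,4]^2.
HN type (ℓ=3): μ^(1)=17; μ^(2)=2; μ^(3)=-3

((1, 0, 0, 0, 0); (1, 1, 0, 0, 0); (1, 1, 1, 3, 1))


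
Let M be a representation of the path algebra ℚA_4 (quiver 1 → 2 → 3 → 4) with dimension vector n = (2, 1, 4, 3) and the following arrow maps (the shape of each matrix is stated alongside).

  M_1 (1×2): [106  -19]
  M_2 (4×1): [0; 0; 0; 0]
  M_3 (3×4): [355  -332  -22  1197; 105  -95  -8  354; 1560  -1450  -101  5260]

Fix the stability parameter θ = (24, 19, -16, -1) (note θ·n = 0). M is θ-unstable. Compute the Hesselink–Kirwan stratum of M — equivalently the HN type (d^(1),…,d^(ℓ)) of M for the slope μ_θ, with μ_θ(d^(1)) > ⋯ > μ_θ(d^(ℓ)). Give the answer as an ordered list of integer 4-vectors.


Via rank(M_{q-1}∘⋯∘M_p): M ≅ I[1,1], I[1,2], I[3,3], I[3,4]^3.
μ_θ-semistable layers: μ^(1)=24; μ^(2)=43/2; μ^(3)=-1; μ^(4)=-16

((1, 0, 0, 0); (1, 1, 0, 0); (0, 0, 0, 3); (0, 0, 4, 0))


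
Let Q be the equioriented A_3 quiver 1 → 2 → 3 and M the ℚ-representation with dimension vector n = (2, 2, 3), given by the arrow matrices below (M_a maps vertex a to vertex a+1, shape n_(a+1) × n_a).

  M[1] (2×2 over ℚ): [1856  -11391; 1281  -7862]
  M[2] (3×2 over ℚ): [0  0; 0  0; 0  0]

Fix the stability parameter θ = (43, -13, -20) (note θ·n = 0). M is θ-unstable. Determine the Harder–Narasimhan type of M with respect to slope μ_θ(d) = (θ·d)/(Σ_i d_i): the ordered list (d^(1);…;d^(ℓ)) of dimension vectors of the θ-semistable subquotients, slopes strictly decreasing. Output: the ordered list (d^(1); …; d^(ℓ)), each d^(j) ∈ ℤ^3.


Interval decomposition of M: I[1,2]^2, I[3,3]^3.
HN type (ℓ=2): μ^(1)=15; μ^(2)=-20

((2, 2, 0); (0, 0, 3))


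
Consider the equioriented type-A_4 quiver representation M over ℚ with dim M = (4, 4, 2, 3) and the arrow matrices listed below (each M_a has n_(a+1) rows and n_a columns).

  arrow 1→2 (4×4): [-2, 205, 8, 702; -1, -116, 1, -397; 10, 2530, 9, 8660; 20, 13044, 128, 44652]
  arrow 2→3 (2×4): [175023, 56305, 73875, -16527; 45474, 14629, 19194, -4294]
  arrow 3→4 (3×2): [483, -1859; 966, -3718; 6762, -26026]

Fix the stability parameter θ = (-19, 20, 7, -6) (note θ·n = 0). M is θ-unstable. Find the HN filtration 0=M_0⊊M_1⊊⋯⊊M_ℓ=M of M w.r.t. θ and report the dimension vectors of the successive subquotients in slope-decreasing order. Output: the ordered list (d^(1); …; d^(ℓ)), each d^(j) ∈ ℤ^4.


Barcode: M ≅ I[1,1], I[1,2], I[1,3], I[1,4], I[2,2], I[4,4]^2. HN layers by μ_θ (5 steps, strictly decreasing):
  μ^(1)=20; μ^(2)=27/2; μ^(3)=7; μ^(4)=-6; μ^(5)=-19

((0, 2, 0, 0); (0, 1, 1, 0); (0, 1, 1, 1); (0, 0, 0, 2); (4, 0, 0, 0))


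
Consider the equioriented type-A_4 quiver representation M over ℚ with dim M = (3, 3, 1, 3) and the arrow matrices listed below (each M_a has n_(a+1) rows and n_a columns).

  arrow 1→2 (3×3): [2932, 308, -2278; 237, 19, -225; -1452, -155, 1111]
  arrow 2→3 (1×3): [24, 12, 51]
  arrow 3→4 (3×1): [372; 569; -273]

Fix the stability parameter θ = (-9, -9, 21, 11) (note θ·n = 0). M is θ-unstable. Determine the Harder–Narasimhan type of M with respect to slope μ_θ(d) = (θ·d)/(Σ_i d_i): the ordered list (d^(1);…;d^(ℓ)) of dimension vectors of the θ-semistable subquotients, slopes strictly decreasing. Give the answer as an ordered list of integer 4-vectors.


Via rank(M_{q-1}∘⋯∘M_p): M ≅ I[1,2]^2, I[1,4], I[4,4]^2.
μ_θ-semistable layers: μ^(1)=16; μ^(2)=11; μ^(3)=-9

((0, 0, 1, 1); (0, 0, 0, 2); (3, 3, 0, 0))


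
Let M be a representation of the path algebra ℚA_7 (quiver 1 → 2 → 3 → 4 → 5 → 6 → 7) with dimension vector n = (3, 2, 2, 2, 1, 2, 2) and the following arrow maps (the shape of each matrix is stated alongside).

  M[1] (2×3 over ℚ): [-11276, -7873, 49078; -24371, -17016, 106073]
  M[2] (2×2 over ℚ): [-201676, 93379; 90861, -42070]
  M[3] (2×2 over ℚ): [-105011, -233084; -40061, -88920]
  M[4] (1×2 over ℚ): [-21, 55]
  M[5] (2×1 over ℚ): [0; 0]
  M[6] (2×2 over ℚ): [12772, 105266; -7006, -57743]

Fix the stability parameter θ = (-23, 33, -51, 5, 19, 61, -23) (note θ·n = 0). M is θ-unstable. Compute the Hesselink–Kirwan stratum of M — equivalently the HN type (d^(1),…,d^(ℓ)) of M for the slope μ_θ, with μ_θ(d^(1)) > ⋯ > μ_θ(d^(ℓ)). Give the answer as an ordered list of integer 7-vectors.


Barcode: M ≅ I[1,1], I[1,4], I[1,5], I[6,6], I[6,7], I[7,7]. HN layers by μ_θ (5 steps, strictly decreasing):
  μ^(1)=61; μ^(2)=19; μ^(3)=5; μ^(4)=-9; μ^(5)=-23

((0, 0, 0, 0, 0, 1, 0); (0, 0, 0, 0, 1, 1, 1); (0, 0, 0, 2, 0, 0, 0); (0, 2, 2, 0, 0, 0, 0); (3, 0, 0, 0, 0, 0, 1))
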